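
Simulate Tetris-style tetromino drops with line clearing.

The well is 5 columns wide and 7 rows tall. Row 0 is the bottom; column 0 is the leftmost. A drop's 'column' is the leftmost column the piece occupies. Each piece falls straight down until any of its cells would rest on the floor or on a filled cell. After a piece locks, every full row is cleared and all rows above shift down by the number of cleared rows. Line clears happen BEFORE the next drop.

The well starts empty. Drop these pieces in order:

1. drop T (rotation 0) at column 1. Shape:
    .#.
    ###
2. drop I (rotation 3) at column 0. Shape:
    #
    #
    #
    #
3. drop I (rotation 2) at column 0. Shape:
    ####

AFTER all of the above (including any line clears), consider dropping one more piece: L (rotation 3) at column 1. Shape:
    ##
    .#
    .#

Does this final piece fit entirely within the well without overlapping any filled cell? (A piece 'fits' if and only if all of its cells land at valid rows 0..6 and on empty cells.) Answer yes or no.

Drop 1: T rot0 at col 1 lands with bottom-row=0; cleared 0 line(s) (total 0); column heights now [0 1 2 1 0], max=2
Drop 2: I rot3 at col 0 lands with bottom-row=0; cleared 0 line(s) (total 0); column heights now [4 1 2 1 0], max=4
Drop 3: I rot2 at col 0 lands with bottom-row=4; cleared 0 line(s) (total 0); column heights now [5 5 5 5 0], max=5
Test piece L rot3 at col 1 (width 2): heights before test = [5 5 5 5 0]; fits = False

Answer: no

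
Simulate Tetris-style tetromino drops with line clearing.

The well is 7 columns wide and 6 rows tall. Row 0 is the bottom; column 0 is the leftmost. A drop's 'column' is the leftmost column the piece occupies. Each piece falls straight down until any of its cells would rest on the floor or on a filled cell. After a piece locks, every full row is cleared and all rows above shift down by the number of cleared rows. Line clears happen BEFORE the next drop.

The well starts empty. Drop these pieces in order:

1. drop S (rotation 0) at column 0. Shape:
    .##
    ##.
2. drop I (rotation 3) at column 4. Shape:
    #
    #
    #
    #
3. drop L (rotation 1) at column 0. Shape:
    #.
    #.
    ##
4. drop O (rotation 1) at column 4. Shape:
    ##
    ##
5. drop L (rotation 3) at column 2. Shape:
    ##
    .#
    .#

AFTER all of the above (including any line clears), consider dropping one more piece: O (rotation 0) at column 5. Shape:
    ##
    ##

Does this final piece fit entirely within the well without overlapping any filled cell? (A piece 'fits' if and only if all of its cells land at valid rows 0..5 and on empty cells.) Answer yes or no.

Answer: no

Derivation:
Drop 1: S rot0 at col 0 lands with bottom-row=0; cleared 0 line(s) (total 0); column heights now [1 2 2 0 0 0 0], max=2
Drop 2: I rot3 at col 4 lands with bottom-row=0; cleared 0 line(s) (total 0); column heights now [1 2 2 0 4 0 0], max=4
Drop 3: L rot1 at col 0 lands with bottom-row=2; cleared 0 line(s) (total 0); column heights now [5 3 2 0 4 0 0], max=5
Drop 4: O rot1 at col 4 lands with bottom-row=4; cleared 0 line(s) (total 0); column heights now [5 3 2 0 6 6 0], max=6
Drop 5: L rot3 at col 2 lands with bottom-row=0; cleared 0 line(s) (total 0); column heights now [5 3 3 3 6 6 0], max=6
Test piece O rot0 at col 5 (width 2): heights before test = [5 3 3 3 6 6 0]; fits = False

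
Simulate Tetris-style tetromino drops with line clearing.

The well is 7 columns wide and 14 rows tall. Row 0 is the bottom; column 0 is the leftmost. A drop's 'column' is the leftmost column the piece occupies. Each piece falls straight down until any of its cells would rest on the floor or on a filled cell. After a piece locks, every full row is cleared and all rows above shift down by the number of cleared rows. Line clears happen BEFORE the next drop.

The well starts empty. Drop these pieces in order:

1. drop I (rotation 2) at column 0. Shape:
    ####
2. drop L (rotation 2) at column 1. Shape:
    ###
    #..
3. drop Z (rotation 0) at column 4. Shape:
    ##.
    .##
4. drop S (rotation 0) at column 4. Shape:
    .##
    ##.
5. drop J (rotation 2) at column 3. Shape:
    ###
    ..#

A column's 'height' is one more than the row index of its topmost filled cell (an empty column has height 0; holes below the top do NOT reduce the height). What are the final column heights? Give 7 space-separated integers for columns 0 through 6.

Answer: 1 3 3 6 6 6 4

Derivation:
Drop 1: I rot2 at col 0 lands with bottom-row=0; cleared 0 line(s) (total 0); column heights now [1 1 1 1 0 0 0], max=1
Drop 2: L rot2 at col 1 lands with bottom-row=1; cleared 0 line(s) (total 0); column heights now [1 3 3 3 0 0 0], max=3
Drop 3: Z rot0 at col 4 lands with bottom-row=0; cleared 0 line(s) (total 0); column heights now [1 3 3 3 2 2 1], max=3
Drop 4: S rot0 at col 4 lands with bottom-row=2; cleared 0 line(s) (total 0); column heights now [1 3 3 3 3 4 4], max=4
Drop 5: J rot2 at col 3 lands with bottom-row=4; cleared 0 line(s) (total 0); column heights now [1 3 3 6 6 6 4], max=6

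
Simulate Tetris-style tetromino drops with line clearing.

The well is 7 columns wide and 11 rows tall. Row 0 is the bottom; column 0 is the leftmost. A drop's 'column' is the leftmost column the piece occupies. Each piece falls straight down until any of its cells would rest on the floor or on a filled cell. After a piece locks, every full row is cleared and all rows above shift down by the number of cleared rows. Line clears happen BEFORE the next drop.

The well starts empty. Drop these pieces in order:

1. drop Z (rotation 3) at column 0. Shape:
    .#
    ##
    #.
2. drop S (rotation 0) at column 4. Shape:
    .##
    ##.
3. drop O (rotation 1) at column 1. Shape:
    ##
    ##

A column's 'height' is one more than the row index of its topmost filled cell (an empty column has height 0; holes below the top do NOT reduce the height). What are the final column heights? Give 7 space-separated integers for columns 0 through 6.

Answer: 2 5 5 0 1 2 2

Derivation:
Drop 1: Z rot3 at col 0 lands with bottom-row=0; cleared 0 line(s) (total 0); column heights now [2 3 0 0 0 0 0], max=3
Drop 2: S rot0 at col 4 lands with bottom-row=0; cleared 0 line(s) (total 0); column heights now [2 3 0 0 1 2 2], max=3
Drop 3: O rot1 at col 1 lands with bottom-row=3; cleared 0 line(s) (total 0); column heights now [2 5 5 0 1 2 2], max=5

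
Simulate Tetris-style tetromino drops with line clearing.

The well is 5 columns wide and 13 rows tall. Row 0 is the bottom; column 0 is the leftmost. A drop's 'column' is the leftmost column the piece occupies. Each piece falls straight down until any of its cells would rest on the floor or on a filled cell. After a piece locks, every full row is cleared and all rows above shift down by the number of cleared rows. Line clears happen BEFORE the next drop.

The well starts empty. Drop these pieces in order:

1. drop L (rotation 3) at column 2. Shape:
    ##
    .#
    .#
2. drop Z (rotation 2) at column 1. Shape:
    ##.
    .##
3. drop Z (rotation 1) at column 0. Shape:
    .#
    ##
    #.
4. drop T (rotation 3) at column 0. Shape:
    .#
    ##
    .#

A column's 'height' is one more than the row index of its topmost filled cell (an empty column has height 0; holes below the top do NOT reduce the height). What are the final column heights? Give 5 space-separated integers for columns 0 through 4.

Drop 1: L rot3 at col 2 lands with bottom-row=0; cleared 0 line(s) (total 0); column heights now [0 0 3 3 0], max=3
Drop 2: Z rot2 at col 1 lands with bottom-row=3; cleared 0 line(s) (total 0); column heights now [0 5 5 4 0], max=5
Drop 3: Z rot1 at col 0 lands with bottom-row=4; cleared 0 line(s) (total 0); column heights now [6 7 5 4 0], max=7
Drop 4: T rot3 at col 0 lands with bottom-row=7; cleared 0 line(s) (total 0); column heights now [9 10 5 4 0], max=10

Answer: 9 10 5 4 0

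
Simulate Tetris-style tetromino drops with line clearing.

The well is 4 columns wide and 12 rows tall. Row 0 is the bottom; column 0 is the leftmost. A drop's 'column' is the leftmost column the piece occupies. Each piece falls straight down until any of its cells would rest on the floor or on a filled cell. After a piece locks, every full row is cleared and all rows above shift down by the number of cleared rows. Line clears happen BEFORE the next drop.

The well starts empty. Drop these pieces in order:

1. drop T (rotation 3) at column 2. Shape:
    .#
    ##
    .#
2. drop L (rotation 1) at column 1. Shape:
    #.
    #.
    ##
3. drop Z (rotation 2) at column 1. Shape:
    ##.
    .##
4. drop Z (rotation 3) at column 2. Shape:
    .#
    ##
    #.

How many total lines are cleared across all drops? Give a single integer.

Drop 1: T rot3 at col 2 lands with bottom-row=0; cleared 0 line(s) (total 0); column heights now [0 0 2 3], max=3
Drop 2: L rot1 at col 1 lands with bottom-row=2; cleared 0 line(s) (total 0); column heights now [0 5 3 3], max=5
Drop 3: Z rot2 at col 1 lands with bottom-row=4; cleared 0 line(s) (total 0); column heights now [0 6 6 5], max=6
Drop 4: Z rot3 at col 2 lands with bottom-row=6; cleared 0 line(s) (total 0); column heights now [0 6 8 9], max=9

Answer: 0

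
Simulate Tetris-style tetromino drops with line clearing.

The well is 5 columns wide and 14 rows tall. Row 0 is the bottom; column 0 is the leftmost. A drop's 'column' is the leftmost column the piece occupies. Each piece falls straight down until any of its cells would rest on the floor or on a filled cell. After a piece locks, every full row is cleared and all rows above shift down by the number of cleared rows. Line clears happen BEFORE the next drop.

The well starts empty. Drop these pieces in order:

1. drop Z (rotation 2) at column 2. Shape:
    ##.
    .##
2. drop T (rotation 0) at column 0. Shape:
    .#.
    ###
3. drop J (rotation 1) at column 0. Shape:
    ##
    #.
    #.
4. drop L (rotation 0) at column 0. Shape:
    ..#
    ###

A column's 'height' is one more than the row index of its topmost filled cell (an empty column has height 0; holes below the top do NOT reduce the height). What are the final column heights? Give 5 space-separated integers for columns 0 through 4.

Drop 1: Z rot2 at col 2 lands with bottom-row=0; cleared 0 line(s) (total 0); column heights now [0 0 2 2 1], max=2
Drop 2: T rot0 at col 0 lands with bottom-row=2; cleared 0 line(s) (total 0); column heights now [3 4 3 2 1], max=4
Drop 3: J rot1 at col 0 lands with bottom-row=3; cleared 0 line(s) (total 0); column heights now [6 6 3 2 1], max=6
Drop 4: L rot0 at col 0 lands with bottom-row=6; cleared 0 line(s) (total 0); column heights now [7 7 8 2 1], max=8

Answer: 7 7 8 2 1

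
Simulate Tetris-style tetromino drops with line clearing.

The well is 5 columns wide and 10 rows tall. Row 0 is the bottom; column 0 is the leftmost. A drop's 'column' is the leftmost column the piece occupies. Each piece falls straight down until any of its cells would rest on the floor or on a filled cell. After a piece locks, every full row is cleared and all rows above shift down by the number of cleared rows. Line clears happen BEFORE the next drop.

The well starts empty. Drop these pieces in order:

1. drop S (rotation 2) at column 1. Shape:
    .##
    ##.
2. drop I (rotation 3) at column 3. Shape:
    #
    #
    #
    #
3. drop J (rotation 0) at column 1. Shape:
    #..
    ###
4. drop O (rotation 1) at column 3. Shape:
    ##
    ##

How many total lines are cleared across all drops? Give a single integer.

Drop 1: S rot2 at col 1 lands with bottom-row=0; cleared 0 line(s) (total 0); column heights now [0 1 2 2 0], max=2
Drop 2: I rot3 at col 3 lands with bottom-row=2; cleared 0 line(s) (total 0); column heights now [0 1 2 6 0], max=6
Drop 3: J rot0 at col 1 lands with bottom-row=6; cleared 0 line(s) (total 0); column heights now [0 8 7 7 0], max=8
Drop 4: O rot1 at col 3 lands with bottom-row=7; cleared 0 line(s) (total 0); column heights now [0 8 7 9 9], max=9

Answer: 0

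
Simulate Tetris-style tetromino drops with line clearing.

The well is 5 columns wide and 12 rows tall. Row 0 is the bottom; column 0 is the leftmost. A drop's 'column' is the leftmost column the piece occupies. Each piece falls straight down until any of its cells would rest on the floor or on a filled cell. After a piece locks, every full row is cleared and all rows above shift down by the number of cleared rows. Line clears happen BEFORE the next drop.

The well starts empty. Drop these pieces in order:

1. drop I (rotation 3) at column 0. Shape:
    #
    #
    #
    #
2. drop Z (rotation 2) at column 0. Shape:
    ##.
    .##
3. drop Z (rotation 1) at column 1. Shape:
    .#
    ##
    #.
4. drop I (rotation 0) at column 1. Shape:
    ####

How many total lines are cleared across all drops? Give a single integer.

Drop 1: I rot3 at col 0 lands with bottom-row=0; cleared 0 line(s) (total 0); column heights now [4 0 0 0 0], max=4
Drop 2: Z rot2 at col 0 lands with bottom-row=3; cleared 0 line(s) (total 0); column heights now [5 5 4 0 0], max=5
Drop 3: Z rot1 at col 1 lands with bottom-row=5; cleared 0 line(s) (total 0); column heights now [5 7 8 0 0], max=8
Drop 4: I rot0 at col 1 lands with bottom-row=8; cleared 0 line(s) (total 0); column heights now [5 9 9 9 9], max=9

Answer: 0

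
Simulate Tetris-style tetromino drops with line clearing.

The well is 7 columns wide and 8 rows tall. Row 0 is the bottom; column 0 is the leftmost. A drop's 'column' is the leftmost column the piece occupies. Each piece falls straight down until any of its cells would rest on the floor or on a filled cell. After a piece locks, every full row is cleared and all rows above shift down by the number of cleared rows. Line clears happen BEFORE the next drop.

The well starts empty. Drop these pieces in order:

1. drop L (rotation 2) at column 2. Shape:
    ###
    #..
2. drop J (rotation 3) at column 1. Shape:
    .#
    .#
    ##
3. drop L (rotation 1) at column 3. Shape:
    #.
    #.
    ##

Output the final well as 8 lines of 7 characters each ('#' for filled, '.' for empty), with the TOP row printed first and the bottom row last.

Drop 1: L rot2 at col 2 lands with bottom-row=0; cleared 0 line(s) (total 0); column heights now [0 0 2 2 2 0 0], max=2
Drop 2: J rot3 at col 1 lands with bottom-row=2; cleared 0 line(s) (total 0); column heights now [0 3 5 2 2 0 0], max=5
Drop 3: L rot1 at col 3 lands with bottom-row=2; cleared 0 line(s) (total 0); column heights now [0 3 5 5 3 0 0], max=5

Answer: .......
.......
.......
..##...
..##...
.####..
..###..
..#....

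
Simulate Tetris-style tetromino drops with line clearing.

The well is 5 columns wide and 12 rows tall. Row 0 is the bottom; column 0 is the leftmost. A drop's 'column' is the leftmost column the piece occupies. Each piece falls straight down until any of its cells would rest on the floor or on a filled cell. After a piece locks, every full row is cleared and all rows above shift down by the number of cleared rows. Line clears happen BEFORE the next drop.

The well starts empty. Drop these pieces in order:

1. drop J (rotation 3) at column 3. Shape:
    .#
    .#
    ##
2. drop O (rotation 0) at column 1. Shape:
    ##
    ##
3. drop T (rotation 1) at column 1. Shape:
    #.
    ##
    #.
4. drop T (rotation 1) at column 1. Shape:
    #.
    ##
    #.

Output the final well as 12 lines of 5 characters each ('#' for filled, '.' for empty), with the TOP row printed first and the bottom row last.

Answer: .....
.....
.....
.....
.#...
.##..
.#...
.#...
.##..
.#..#
.##.#
.####

Derivation:
Drop 1: J rot3 at col 3 lands with bottom-row=0; cleared 0 line(s) (total 0); column heights now [0 0 0 1 3], max=3
Drop 2: O rot0 at col 1 lands with bottom-row=0; cleared 0 line(s) (total 0); column heights now [0 2 2 1 3], max=3
Drop 3: T rot1 at col 1 lands with bottom-row=2; cleared 0 line(s) (total 0); column heights now [0 5 4 1 3], max=5
Drop 4: T rot1 at col 1 lands with bottom-row=5; cleared 0 line(s) (total 0); column heights now [0 8 7 1 3], max=8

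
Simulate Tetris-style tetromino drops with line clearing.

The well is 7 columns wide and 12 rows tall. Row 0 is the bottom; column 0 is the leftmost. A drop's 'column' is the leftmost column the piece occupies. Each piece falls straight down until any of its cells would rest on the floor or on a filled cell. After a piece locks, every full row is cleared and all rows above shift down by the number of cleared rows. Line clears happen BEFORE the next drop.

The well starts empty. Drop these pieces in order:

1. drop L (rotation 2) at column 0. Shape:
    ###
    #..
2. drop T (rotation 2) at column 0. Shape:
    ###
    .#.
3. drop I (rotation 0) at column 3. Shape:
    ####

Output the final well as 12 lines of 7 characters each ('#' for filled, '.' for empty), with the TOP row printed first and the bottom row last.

Drop 1: L rot2 at col 0 lands with bottom-row=0; cleared 0 line(s) (total 0); column heights now [2 2 2 0 0 0 0], max=2
Drop 2: T rot2 at col 0 lands with bottom-row=2; cleared 0 line(s) (total 0); column heights now [4 4 4 0 0 0 0], max=4
Drop 3: I rot0 at col 3 lands with bottom-row=0; cleared 0 line(s) (total 0); column heights now [4 4 4 1 1 1 1], max=4

Answer: .......
.......
.......
.......
.......
.......
.......
.......
###....
.#.....
###....
#..####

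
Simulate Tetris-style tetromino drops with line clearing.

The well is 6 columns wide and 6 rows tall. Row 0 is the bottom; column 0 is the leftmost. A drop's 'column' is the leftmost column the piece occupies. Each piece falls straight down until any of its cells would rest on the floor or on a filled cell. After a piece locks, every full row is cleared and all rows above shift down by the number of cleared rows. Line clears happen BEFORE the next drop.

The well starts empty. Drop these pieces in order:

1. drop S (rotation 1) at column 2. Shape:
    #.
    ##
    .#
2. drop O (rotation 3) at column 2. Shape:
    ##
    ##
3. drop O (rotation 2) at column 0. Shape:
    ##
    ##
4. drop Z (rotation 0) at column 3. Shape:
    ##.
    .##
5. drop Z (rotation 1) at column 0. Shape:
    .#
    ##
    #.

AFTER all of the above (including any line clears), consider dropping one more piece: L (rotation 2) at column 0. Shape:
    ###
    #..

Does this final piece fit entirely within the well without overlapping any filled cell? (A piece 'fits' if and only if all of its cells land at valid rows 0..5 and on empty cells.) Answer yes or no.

Answer: yes

Derivation:
Drop 1: S rot1 at col 2 lands with bottom-row=0; cleared 0 line(s) (total 0); column heights now [0 0 3 2 0 0], max=3
Drop 2: O rot3 at col 2 lands with bottom-row=3; cleared 0 line(s) (total 0); column heights now [0 0 5 5 0 0], max=5
Drop 3: O rot2 at col 0 lands with bottom-row=0; cleared 0 line(s) (total 0); column heights now [2 2 5 5 0 0], max=5
Drop 4: Z rot0 at col 3 lands with bottom-row=4; cleared 0 line(s) (total 0); column heights now [2 2 5 6 6 5], max=6
Drop 5: Z rot1 at col 0 lands with bottom-row=2; cleared 0 line(s) (total 0); column heights now [4 5 5 6 6 5], max=6
Test piece L rot2 at col 0 (width 3): heights before test = [4 5 5 6 6 5]; fits = True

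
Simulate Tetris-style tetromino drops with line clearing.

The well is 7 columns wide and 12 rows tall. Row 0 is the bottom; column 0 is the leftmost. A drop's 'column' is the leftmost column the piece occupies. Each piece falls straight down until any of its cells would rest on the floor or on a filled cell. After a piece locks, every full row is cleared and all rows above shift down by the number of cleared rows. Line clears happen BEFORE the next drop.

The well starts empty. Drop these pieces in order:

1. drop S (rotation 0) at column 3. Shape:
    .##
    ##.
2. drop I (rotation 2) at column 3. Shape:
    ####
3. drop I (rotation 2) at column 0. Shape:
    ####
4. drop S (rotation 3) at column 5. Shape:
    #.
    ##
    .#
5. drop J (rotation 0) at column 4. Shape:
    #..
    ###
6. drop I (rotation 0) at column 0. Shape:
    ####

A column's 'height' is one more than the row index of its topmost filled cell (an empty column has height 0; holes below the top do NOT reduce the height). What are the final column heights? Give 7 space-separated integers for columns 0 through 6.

Drop 1: S rot0 at col 3 lands with bottom-row=0; cleared 0 line(s) (total 0); column heights now [0 0 0 1 2 2 0], max=2
Drop 2: I rot2 at col 3 lands with bottom-row=2; cleared 0 line(s) (total 0); column heights now [0 0 0 3 3 3 3], max=3
Drop 3: I rot2 at col 0 lands with bottom-row=3; cleared 0 line(s) (total 0); column heights now [4 4 4 4 3 3 3], max=4
Drop 4: S rot3 at col 5 lands with bottom-row=3; cleared 0 line(s) (total 0); column heights now [4 4 4 4 3 6 5], max=6
Drop 5: J rot0 at col 4 lands with bottom-row=6; cleared 0 line(s) (total 0); column heights now [4 4 4 4 8 7 7], max=8
Drop 6: I rot0 at col 0 lands with bottom-row=4; cleared 0 line(s) (total 0); column heights now [5 5 5 5 8 7 7], max=8

Answer: 5 5 5 5 8 7 7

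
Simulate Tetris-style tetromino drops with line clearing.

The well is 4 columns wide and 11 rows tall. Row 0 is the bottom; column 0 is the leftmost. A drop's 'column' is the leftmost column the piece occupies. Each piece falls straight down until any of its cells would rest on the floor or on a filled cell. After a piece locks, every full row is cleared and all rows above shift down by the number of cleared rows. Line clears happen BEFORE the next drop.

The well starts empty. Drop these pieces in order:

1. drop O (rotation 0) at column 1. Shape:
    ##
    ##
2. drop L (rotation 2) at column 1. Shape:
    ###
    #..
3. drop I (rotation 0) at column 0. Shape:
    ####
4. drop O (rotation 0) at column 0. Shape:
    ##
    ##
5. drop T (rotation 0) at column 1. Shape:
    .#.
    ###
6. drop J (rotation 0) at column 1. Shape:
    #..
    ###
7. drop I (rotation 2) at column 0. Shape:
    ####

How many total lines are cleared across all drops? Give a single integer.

Drop 1: O rot0 at col 1 lands with bottom-row=0; cleared 0 line(s) (total 0); column heights now [0 2 2 0], max=2
Drop 2: L rot2 at col 1 lands with bottom-row=2; cleared 0 line(s) (total 0); column heights now [0 4 4 4], max=4
Drop 3: I rot0 at col 0 lands with bottom-row=4; cleared 1 line(s) (total 1); column heights now [0 4 4 4], max=4
Drop 4: O rot0 at col 0 lands with bottom-row=4; cleared 0 line(s) (total 1); column heights now [6 6 4 4], max=6
Drop 5: T rot0 at col 1 lands with bottom-row=6; cleared 0 line(s) (total 1); column heights now [6 7 8 7], max=8
Drop 6: J rot0 at col 1 lands with bottom-row=8; cleared 0 line(s) (total 1); column heights now [6 10 9 9], max=10
Drop 7: I rot2 at col 0 lands with bottom-row=10; cleared 1 line(s) (total 2); column heights now [6 10 9 9], max=10

Answer: 2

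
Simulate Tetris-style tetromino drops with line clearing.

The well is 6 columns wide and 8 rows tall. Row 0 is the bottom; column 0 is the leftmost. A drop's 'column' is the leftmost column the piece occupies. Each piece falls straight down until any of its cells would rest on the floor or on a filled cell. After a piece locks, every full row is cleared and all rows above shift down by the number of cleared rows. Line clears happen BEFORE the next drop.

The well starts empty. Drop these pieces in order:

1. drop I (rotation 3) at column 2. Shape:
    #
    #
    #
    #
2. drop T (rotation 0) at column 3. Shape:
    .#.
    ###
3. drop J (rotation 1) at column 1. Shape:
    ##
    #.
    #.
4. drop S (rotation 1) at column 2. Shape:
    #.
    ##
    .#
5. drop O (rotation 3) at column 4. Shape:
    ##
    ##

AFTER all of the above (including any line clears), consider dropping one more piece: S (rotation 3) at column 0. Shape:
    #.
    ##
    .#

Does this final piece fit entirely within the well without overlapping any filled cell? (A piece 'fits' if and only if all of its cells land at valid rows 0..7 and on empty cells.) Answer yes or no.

Answer: yes

Derivation:
Drop 1: I rot3 at col 2 lands with bottom-row=0; cleared 0 line(s) (total 0); column heights now [0 0 4 0 0 0], max=4
Drop 2: T rot0 at col 3 lands with bottom-row=0; cleared 0 line(s) (total 0); column heights now [0 0 4 1 2 1], max=4
Drop 3: J rot1 at col 1 lands with bottom-row=2; cleared 0 line(s) (total 0); column heights now [0 5 5 1 2 1], max=5
Drop 4: S rot1 at col 2 lands with bottom-row=4; cleared 0 line(s) (total 0); column heights now [0 5 7 6 2 1], max=7
Drop 5: O rot3 at col 4 lands with bottom-row=2; cleared 0 line(s) (total 0); column heights now [0 5 7 6 4 4], max=7
Test piece S rot3 at col 0 (width 2): heights before test = [0 5 7 6 4 4]; fits = True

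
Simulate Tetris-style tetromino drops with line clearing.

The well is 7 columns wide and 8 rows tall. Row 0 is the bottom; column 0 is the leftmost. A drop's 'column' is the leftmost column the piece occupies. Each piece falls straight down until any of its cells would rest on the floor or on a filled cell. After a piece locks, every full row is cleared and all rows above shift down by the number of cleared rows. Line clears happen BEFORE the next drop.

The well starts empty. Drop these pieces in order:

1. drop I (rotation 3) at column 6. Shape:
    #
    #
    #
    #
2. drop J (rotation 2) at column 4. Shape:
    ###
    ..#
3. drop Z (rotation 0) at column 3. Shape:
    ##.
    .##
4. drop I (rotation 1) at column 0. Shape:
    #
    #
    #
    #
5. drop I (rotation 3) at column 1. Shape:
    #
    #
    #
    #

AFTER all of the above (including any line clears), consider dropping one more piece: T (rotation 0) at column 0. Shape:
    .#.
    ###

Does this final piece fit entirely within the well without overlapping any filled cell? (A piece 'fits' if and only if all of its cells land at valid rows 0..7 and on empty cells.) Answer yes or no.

Drop 1: I rot3 at col 6 lands with bottom-row=0; cleared 0 line(s) (total 0); column heights now [0 0 0 0 0 0 4], max=4
Drop 2: J rot2 at col 4 lands with bottom-row=4; cleared 0 line(s) (total 0); column heights now [0 0 0 0 6 6 6], max=6
Drop 3: Z rot0 at col 3 lands with bottom-row=6; cleared 0 line(s) (total 0); column heights now [0 0 0 8 8 7 6], max=8
Drop 4: I rot1 at col 0 lands with bottom-row=0; cleared 0 line(s) (total 0); column heights now [4 0 0 8 8 7 6], max=8
Drop 5: I rot3 at col 1 lands with bottom-row=0; cleared 0 line(s) (total 0); column heights now [4 4 0 8 8 7 6], max=8
Test piece T rot0 at col 0 (width 3): heights before test = [4 4 0 8 8 7 6]; fits = True

Answer: yes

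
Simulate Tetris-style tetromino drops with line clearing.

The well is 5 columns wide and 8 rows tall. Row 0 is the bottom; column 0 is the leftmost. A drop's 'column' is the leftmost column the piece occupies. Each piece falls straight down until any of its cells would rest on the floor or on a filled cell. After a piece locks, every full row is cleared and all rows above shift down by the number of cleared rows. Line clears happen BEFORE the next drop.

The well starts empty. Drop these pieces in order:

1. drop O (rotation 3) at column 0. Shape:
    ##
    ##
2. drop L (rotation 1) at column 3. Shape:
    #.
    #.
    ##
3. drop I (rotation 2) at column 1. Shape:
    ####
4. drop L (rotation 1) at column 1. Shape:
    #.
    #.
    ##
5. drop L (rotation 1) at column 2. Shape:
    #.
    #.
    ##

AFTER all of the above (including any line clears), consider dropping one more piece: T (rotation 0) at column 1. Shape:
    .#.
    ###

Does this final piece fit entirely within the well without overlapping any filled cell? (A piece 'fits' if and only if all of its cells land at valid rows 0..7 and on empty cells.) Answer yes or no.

Drop 1: O rot3 at col 0 lands with bottom-row=0; cleared 0 line(s) (total 0); column heights now [2 2 0 0 0], max=2
Drop 2: L rot1 at col 3 lands with bottom-row=0; cleared 0 line(s) (total 0); column heights now [2 2 0 3 1], max=3
Drop 3: I rot2 at col 1 lands with bottom-row=3; cleared 0 line(s) (total 0); column heights now [2 4 4 4 4], max=4
Drop 4: L rot1 at col 1 lands with bottom-row=4; cleared 0 line(s) (total 0); column heights now [2 7 5 4 4], max=7
Drop 5: L rot1 at col 2 lands with bottom-row=5; cleared 0 line(s) (total 0); column heights now [2 7 8 6 4], max=8
Test piece T rot0 at col 1 (width 3): heights before test = [2 7 8 6 4]; fits = False

Answer: no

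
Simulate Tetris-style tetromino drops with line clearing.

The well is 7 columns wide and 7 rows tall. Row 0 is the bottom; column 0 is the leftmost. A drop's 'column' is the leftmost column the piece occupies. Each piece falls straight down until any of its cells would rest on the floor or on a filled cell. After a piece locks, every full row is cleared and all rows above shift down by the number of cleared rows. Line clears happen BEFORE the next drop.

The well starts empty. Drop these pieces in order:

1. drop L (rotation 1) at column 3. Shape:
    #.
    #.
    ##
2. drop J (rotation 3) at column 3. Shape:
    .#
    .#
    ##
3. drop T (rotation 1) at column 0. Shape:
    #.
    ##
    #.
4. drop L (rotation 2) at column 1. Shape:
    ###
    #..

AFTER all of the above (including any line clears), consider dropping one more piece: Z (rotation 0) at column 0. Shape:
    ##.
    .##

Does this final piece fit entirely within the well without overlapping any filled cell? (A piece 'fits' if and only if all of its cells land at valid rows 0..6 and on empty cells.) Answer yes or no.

Drop 1: L rot1 at col 3 lands with bottom-row=0; cleared 0 line(s) (total 0); column heights now [0 0 0 3 1 0 0], max=3
Drop 2: J rot3 at col 3 lands with bottom-row=3; cleared 0 line(s) (total 0); column heights now [0 0 0 4 6 0 0], max=6
Drop 3: T rot1 at col 0 lands with bottom-row=0; cleared 0 line(s) (total 0); column heights now [3 2 0 4 6 0 0], max=6
Drop 4: L rot2 at col 1 lands with bottom-row=3; cleared 0 line(s) (total 0); column heights now [3 5 5 5 6 0 0], max=6
Test piece Z rot0 at col 0 (width 3): heights before test = [3 5 5 5 6 0 0]; fits = True

Answer: yes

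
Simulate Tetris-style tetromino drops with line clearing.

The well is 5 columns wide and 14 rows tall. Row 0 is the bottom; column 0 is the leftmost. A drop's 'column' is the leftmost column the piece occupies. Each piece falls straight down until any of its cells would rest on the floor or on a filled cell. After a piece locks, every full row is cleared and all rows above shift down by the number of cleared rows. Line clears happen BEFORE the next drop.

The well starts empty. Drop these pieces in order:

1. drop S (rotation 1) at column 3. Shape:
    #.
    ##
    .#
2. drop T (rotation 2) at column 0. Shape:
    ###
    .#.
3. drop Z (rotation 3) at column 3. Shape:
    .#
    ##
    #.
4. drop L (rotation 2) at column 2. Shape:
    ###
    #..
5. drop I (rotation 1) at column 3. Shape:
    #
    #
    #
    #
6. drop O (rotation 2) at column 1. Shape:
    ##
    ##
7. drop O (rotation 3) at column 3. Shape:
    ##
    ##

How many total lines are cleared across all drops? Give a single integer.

Drop 1: S rot1 at col 3 lands with bottom-row=0; cleared 0 line(s) (total 0); column heights now [0 0 0 3 2], max=3
Drop 2: T rot2 at col 0 lands with bottom-row=0; cleared 1 line(s) (total 1); column heights now [0 1 0 2 1], max=2
Drop 3: Z rot3 at col 3 lands with bottom-row=2; cleared 0 line(s) (total 1); column heights now [0 1 0 4 5], max=5
Drop 4: L rot2 at col 2 lands with bottom-row=4; cleared 0 line(s) (total 1); column heights now [0 1 6 6 6], max=6
Drop 5: I rot1 at col 3 lands with bottom-row=6; cleared 0 line(s) (total 1); column heights now [0 1 6 10 6], max=10
Drop 6: O rot2 at col 1 lands with bottom-row=6; cleared 0 line(s) (total 1); column heights now [0 8 8 10 6], max=10
Drop 7: O rot3 at col 3 lands with bottom-row=10; cleared 0 line(s) (total 1); column heights now [0 8 8 12 12], max=12

Answer: 1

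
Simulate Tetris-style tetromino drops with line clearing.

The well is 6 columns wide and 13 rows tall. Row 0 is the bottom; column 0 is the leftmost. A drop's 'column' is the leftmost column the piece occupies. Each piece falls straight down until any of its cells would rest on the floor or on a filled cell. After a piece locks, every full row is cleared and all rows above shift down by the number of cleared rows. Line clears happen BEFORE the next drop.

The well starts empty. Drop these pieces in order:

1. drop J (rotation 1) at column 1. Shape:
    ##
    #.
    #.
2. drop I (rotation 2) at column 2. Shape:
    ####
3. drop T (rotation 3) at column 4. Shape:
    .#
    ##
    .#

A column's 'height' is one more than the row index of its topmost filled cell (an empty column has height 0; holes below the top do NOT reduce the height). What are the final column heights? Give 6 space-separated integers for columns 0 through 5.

Drop 1: J rot1 at col 1 lands with bottom-row=0; cleared 0 line(s) (total 0); column heights now [0 3 3 0 0 0], max=3
Drop 2: I rot2 at col 2 lands with bottom-row=3; cleared 0 line(s) (total 0); column heights now [0 3 4 4 4 4], max=4
Drop 3: T rot3 at col 4 lands with bottom-row=4; cleared 0 line(s) (total 0); column heights now [0 3 4 4 6 7], max=7

Answer: 0 3 4 4 6 7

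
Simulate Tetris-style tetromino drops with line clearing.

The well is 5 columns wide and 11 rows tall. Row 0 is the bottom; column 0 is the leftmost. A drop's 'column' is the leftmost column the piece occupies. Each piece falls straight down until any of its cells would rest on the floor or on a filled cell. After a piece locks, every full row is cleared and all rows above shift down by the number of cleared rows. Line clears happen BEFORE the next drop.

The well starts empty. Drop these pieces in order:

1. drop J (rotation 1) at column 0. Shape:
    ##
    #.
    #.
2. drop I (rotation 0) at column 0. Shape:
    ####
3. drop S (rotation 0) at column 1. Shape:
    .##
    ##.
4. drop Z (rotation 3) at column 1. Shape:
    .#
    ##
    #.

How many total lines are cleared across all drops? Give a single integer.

Drop 1: J rot1 at col 0 lands with bottom-row=0; cleared 0 line(s) (total 0); column heights now [3 3 0 0 0], max=3
Drop 2: I rot0 at col 0 lands with bottom-row=3; cleared 0 line(s) (total 0); column heights now [4 4 4 4 0], max=4
Drop 3: S rot0 at col 1 lands with bottom-row=4; cleared 0 line(s) (total 0); column heights now [4 5 6 6 0], max=6
Drop 4: Z rot3 at col 1 lands with bottom-row=5; cleared 0 line(s) (total 0); column heights now [4 7 8 6 0], max=8

Answer: 0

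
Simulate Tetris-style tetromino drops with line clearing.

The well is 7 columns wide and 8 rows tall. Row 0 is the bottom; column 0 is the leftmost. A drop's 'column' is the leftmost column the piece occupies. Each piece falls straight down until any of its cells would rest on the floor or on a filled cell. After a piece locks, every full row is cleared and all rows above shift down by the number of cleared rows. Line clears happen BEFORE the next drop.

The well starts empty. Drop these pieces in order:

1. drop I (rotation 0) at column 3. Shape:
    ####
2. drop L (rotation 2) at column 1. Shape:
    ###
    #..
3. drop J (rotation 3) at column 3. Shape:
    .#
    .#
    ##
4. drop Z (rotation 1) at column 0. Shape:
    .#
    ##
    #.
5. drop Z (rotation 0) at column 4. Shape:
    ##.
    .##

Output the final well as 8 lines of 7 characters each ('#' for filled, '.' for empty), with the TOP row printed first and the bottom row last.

Drop 1: I rot0 at col 3 lands with bottom-row=0; cleared 0 line(s) (total 0); column heights now [0 0 0 1 1 1 1], max=1
Drop 2: L rot2 at col 1 lands with bottom-row=0; cleared 0 line(s) (total 0); column heights now [0 2 2 2 1 1 1], max=2
Drop 3: J rot3 at col 3 lands with bottom-row=2; cleared 0 line(s) (total 0); column heights now [0 2 2 3 5 1 1], max=5
Drop 4: Z rot1 at col 0 lands with bottom-row=1; cleared 0 line(s) (total 0); column heights now [3 4 2 3 5 1 1], max=5
Drop 5: Z rot0 at col 4 lands with bottom-row=4; cleared 0 line(s) (total 0); column heights now [3 4 2 3 6 6 5], max=6

Answer: .......
.......
....##.
....###
.#..#..
##.##..
####...
.#.####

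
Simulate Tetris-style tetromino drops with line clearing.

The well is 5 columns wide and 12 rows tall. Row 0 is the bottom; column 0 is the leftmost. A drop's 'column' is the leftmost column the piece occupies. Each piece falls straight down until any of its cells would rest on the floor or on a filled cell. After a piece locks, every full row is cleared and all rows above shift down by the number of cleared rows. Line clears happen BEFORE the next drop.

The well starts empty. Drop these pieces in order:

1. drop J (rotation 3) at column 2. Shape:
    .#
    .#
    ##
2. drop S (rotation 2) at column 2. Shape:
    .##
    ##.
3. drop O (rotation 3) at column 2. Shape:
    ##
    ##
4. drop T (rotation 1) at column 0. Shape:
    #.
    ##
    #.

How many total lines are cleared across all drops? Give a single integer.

Drop 1: J rot3 at col 2 lands with bottom-row=0; cleared 0 line(s) (total 0); column heights now [0 0 1 3 0], max=3
Drop 2: S rot2 at col 2 lands with bottom-row=3; cleared 0 line(s) (total 0); column heights now [0 0 4 5 5], max=5
Drop 3: O rot3 at col 2 lands with bottom-row=5; cleared 0 line(s) (total 0); column heights now [0 0 7 7 5], max=7
Drop 4: T rot1 at col 0 lands with bottom-row=0; cleared 0 line(s) (total 0); column heights now [3 2 7 7 5], max=7

Answer: 0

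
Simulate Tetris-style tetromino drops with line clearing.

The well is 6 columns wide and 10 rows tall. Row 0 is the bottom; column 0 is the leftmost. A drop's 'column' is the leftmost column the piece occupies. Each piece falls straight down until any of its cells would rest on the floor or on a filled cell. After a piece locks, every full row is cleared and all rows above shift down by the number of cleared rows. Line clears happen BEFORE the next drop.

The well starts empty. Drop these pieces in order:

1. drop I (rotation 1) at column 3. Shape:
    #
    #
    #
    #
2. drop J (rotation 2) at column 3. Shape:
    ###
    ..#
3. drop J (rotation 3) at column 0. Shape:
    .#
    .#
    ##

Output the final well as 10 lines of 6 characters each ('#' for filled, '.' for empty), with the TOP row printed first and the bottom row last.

Drop 1: I rot1 at col 3 lands with bottom-row=0; cleared 0 line(s) (total 0); column heights now [0 0 0 4 0 0], max=4
Drop 2: J rot2 at col 3 lands with bottom-row=3; cleared 0 line(s) (total 0); column heights now [0 0 0 5 5 5], max=5
Drop 3: J rot3 at col 0 lands with bottom-row=0; cleared 0 line(s) (total 0); column heights now [1 3 0 5 5 5], max=5

Answer: ......
......
......
......
......
...###
...#.#
.#.#..
.#.#..
##.#..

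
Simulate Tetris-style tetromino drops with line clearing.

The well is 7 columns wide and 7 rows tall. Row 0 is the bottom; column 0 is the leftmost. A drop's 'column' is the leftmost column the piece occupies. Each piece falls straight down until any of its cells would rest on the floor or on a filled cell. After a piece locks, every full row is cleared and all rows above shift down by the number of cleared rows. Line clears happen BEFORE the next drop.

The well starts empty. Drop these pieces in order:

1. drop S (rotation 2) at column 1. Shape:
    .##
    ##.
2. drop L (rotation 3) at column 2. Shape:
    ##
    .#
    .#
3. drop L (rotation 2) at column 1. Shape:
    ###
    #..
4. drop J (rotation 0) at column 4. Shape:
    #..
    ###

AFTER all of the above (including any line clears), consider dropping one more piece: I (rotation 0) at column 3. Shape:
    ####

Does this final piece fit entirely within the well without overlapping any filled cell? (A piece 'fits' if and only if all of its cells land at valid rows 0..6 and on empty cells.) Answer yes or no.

Answer: yes

Derivation:
Drop 1: S rot2 at col 1 lands with bottom-row=0; cleared 0 line(s) (total 0); column heights now [0 1 2 2 0 0 0], max=2
Drop 2: L rot3 at col 2 lands with bottom-row=2; cleared 0 line(s) (total 0); column heights now [0 1 5 5 0 0 0], max=5
Drop 3: L rot2 at col 1 lands with bottom-row=4; cleared 0 line(s) (total 0); column heights now [0 6 6 6 0 0 0], max=6
Drop 4: J rot0 at col 4 lands with bottom-row=0; cleared 0 line(s) (total 0); column heights now [0 6 6 6 2 1 1], max=6
Test piece I rot0 at col 3 (width 4): heights before test = [0 6 6 6 2 1 1]; fits = True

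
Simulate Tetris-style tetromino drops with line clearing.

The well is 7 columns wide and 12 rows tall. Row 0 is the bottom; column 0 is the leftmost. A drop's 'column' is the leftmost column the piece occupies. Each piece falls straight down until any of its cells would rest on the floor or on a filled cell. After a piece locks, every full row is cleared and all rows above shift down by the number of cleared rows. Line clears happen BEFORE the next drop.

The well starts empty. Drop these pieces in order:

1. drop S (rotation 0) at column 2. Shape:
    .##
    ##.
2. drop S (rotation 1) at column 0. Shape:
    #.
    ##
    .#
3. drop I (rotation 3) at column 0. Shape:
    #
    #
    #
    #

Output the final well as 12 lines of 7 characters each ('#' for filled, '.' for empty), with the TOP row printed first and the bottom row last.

Answer: .......
.......
.......
.......
.......
#......
#......
#......
#......
#......
##.##..
.###...

Derivation:
Drop 1: S rot0 at col 2 lands with bottom-row=0; cleared 0 line(s) (total 0); column heights now [0 0 1 2 2 0 0], max=2
Drop 2: S rot1 at col 0 lands with bottom-row=0; cleared 0 line(s) (total 0); column heights now [3 2 1 2 2 0 0], max=3
Drop 3: I rot3 at col 0 lands with bottom-row=3; cleared 0 line(s) (total 0); column heights now [7 2 1 2 2 0 0], max=7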